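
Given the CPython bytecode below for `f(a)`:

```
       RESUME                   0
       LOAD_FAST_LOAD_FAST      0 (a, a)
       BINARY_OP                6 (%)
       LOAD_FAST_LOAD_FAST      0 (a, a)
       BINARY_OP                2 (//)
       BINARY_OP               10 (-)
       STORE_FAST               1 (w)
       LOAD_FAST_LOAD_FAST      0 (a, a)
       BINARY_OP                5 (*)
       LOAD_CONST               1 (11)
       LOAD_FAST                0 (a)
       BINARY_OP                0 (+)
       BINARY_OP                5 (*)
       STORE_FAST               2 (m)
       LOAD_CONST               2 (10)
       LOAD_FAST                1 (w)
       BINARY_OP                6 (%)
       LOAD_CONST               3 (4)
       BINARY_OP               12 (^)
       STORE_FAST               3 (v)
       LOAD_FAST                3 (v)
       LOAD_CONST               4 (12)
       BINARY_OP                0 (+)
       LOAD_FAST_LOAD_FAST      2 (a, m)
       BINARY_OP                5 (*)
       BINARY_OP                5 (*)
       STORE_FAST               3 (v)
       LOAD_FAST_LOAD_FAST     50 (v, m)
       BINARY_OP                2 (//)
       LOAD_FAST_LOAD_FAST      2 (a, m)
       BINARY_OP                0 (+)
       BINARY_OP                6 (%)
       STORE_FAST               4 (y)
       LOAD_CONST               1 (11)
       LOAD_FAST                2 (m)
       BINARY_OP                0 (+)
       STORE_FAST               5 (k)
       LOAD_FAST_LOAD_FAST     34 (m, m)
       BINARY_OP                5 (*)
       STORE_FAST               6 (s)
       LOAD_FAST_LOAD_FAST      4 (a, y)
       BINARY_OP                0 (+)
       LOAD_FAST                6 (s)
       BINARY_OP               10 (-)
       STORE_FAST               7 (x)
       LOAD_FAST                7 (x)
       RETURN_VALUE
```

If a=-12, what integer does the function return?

-20784

LOAD_FAST_LOAD_FAST a,a → push -12,-12. Stack: [-12, -12]
BINARY_OP % → -12 % -12 = 0. Stack: [0]
LOAD_FAST_LOAD_FAST a,a → push -12,-12. Stack: [0, -12, -12]
BINARY_OP // → -12 // -12 = 1. Stack: [0, 1]
BINARY_OP - → 0 - 1 = -1. Stack: [-1]
STORE_FAST w → w=-1. Stack: []
LOAD_FAST_LOAD_FAST a,a → push -12,-12. Stack: [-12, -12]
BINARY_OP * → -12 * -12 = 144. Stack: [144]
LOAD_CONST → push 11. Stack: [144, 11]
LOAD_FAST a → push -12. Stack: [144, 11, -12]
BINARY_OP + → 11 + -12 = -1. Stack: [144, -1]
BINARY_OP * → 144 * -1 = -144. Stack: [-144]
STORE_FAST m → m=-144. Stack: []
LOAD_CONST → push 10. Stack: [10]
LOAD_FAST w → push -1. Stack: [10, -1]
BINARY_OP % → 10 % -1 = 0. Stack: [0]
LOAD_CONST → push 4. Stack: [0, 4]
BINARY_OP ^ → 0 ^ 4 = 4. Stack: [4]
STORE_FAST v → v=4. Stack: []
LOAD_FAST v → push 4. Stack: [4]
LOAD_CONST → push 12. Stack: [4, 12]
BINARY_OP + → 4 + 12 = 16. Stack: [16]
LOAD_FAST_LOAD_FAST a,m → push -12,-144. Stack: [16, -12, -144]
BINARY_OP * → -12 * -144 = 1728. Stack: [16, 1728]
BINARY_OP * → 16 * 1728 = 27648. Stack: [27648]
STORE_FAST v → v=27648. Stack: []
LOAD_FAST_LOAD_FAST v,m → push 27648,-144. Stack: [27648, -144]
BINARY_OP // → 27648 // -144 = -192. Stack: [-192]
LOAD_FAST_LOAD_FAST a,m → push -12,-144. Stack: [-192, -12, -144]
BINARY_OP + → -12 + -144 = -156. Stack: [-192, -156]
BINARY_OP % → -192 % -156 = -36. Stack: [-36]
STORE_FAST y → y=-36. Stack: []
LOAD_CONST → push 11. Stack: [11]
LOAD_FAST m → push -144. Stack: [11, -144]
BINARY_OP + → 11 + -144 = -133. Stack: [-133]
STORE_FAST k → k=-133. Stack: []
LOAD_FAST_LOAD_FAST m,m → push -144,-144. Stack: [-144, -144]
BINARY_OP * → -144 * -144 = 20736. Stack: [20736]
STORE_FAST s → s=20736. Stack: []
LOAD_FAST_LOAD_FAST a,y → push -12,-36. Stack: [-12, -36]
BINARY_OP + → -12 + -36 = -48. Stack: [-48]
LOAD_FAST s → push 20736. Stack: [-48, 20736]
BINARY_OP - → -48 - 20736 = -20784. Stack: [-20784]
STORE_FAST x → x=-20784. Stack: []
LOAD_FAST x → push -20784. Stack: [-20784]
RETURN_VALUE → return -20784.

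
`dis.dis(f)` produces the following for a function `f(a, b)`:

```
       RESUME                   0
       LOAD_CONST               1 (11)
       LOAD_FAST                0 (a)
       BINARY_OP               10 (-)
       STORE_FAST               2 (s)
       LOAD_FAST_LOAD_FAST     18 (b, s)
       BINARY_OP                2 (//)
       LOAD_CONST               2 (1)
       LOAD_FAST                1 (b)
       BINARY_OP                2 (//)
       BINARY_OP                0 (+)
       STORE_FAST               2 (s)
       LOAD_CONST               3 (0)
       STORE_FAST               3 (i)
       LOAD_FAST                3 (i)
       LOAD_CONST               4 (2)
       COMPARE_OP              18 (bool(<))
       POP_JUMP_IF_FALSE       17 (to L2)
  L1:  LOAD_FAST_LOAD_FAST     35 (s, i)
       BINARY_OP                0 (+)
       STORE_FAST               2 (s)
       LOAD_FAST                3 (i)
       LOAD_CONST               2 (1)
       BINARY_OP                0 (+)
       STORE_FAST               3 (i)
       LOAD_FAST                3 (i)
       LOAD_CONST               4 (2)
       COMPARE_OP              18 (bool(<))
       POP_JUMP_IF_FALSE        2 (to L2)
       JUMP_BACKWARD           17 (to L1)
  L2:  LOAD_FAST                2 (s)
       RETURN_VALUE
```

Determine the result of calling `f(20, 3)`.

0

LOAD_CONST → push 11. Stack: [11]
LOAD_FAST a → push 20. Stack: [11, 20]
BINARY_OP - → 11 - 20 = -9. Stack: [-9]
STORE_FAST s → s=-9. Stack: []
LOAD_FAST_LOAD_FAST b,s → push 3,-9. Stack: [3, -9]
BINARY_OP // → 3 // -9 = -1. Stack: [-1]
LOAD_CONST → push 1. Stack: [-1, 1]
LOAD_FAST b → push 3. Stack: [-1, 1, 3]
BINARY_OP // → 1 // 3 = 0. Stack: [-1, 0]
BINARY_OP + → -1 + 0 = -1. Stack: [-1]
STORE_FAST s → s=-1. Stack: []
LOAD_CONST → push 0. Stack: [0]
STORE_FAST i → i=0. Stack: []
LOAD_FAST i → push 0. Stack: [0]
LOAD_CONST → push 2. Stack: [0, 2]
COMPARE_OP bool(<) → 0 vs 2 = True. Stack: [True]
POP_JUMP_IF_FALSE → pop True; no jump. Stack: []
LOAD_FAST_LOAD_FAST s,i → push -1,0. Stack: [-1, 0]
BINARY_OP + → -1 + 0 = -1. Stack: [-1]
STORE_FAST s → s=-1. Stack: []
LOAD_FAST i → push 0. Stack: [0]
LOAD_CONST → push 1. Stack: [0, 1]
BINARY_OP + → 0 + 1 = 1. Stack: [1]
STORE_FAST i → i=1. Stack: []
LOAD_FAST i → push 1. Stack: [1]
LOAD_CONST → push 2. Stack: [1, 2]
COMPARE_OP bool(<) → 1 vs 2 = True. Stack: [True]
POP_JUMP_IF_FALSE → pop True; no jump. Stack: []
LOAD_FAST_LOAD_FAST s,i → push -1,1. Stack: [-1, 1]
BINARY_OP + → -1 + 1 = 0. Stack: [0]
STORE_FAST s → s=0. Stack: []
LOAD_FAST i → push 1. Stack: [1]
LOAD_CONST → push 1. Stack: [1, 1]
BINARY_OP + → 1 + 1 = 2. Stack: [2]
STORE_FAST i → i=2. Stack: []
LOAD_FAST i → push 2. Stack: [2]
LOAD_CONST → push 2. Stack: [2, 2]
COMPARE_OP bool(<) → 2 vs 2 = False. Stack: [False]
POP_JUMP_IF_FALSE → pop False; jump. Stack: []
LOAD_FAST s → push 0. Stack: [0]
RETURN_VALUE → return 0.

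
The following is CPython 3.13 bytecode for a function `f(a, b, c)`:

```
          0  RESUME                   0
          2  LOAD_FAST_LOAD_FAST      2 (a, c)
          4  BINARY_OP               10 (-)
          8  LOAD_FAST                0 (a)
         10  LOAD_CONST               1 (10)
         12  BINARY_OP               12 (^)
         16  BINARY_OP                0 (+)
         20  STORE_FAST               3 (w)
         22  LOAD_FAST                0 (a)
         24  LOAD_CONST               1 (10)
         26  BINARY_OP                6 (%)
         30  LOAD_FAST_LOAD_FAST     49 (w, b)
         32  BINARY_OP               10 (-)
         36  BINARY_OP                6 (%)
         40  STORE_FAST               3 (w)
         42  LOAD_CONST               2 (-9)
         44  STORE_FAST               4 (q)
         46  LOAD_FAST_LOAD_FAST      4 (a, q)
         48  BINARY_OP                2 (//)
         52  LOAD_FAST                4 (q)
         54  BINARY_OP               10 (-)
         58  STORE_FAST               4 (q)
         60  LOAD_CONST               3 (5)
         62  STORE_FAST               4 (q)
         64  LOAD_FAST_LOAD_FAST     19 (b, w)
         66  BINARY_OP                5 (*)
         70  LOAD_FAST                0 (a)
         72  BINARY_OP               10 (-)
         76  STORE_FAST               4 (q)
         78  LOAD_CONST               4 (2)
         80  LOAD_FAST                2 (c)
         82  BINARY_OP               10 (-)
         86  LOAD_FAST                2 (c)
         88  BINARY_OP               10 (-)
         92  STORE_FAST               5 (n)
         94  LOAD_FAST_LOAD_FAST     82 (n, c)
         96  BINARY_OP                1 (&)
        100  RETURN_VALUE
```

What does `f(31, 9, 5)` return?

0

LOAD_FAST_LOAD_FAST a,c → push 31,5. Stack: [31, 5]
BINARY_OP - → 31 - 5 = 26. Stack: [26]
LOAD_FAST a → push 31. Stack: [26, 31]
LOAD_CONST → push 10. Stack: [26, 31, 10]
BINARY_OP ^ → 31 ^ 10 = 21. Stack: [26, 21]
BINARY_OP + → 26 + 21 = 47. Stack: [47]
STORE_FAST w → w=47. Stack: []
LOAD_FAST a → push 31. Stack: [31]
LOAD_CONST → push 10. Stack: [31, 10]
BINARY_OP % → 31 % 10 = 1. Stack: [1]
LOAD_FAST_LOAD_FAST w,b → push 47,9. Stack: [1, 47, 9]
BINARY_OP - → 47 - 9 = 38. Stack: [1, 38]
BINARY_OP % → 1 % 38 = 1. Stack: [1]
STORE_FAST w → w=1. Stack: []
LOAD_CONST → push -9. Stack: [-9]
STORE_FAST q → q=-9. Stack: []
LOAD_FAST_LOAD_FAST a,q → push 31,-9. Stack: [31, -9]
BINARY_OP // → 31 // -9 = -4. Stack: [-4]
LOAD_FAST q → push -9. Stack: [-4, -9]
BINARY_OP - → -4 - -9 = 5. Stack: [5]
STORE_FAST q → q=5. Stack: []
LOAD_CONST → push 5. Stack: [5]
STORE_FAST q → q=5. Stack: []
LOAD_FAST_LOAD_FAST b,w → push 9,1. Stack: [9, 1]
BINARY_OP * → 9 * 1 = 9. Stack: [9]
LOAD_FAST a → push 31. Stack: [9, 31]
BINARY_OP - → 9 - 31 = -22. Stack: [-22]
STORE_FAST q → q=-22. Stack: []
LOAD_CONST → push 2. Stack: [2]
LOAD_FAST c → push 5. Stack: [2, 5]
BINARY_OP - → 2 - 5 = -3. Stack: [-3]
LOAD_FAST c → push 5. Stack: [-3, 5]
BINARY_OP - → -3 - 5 = -8. Stack: [-8]
STORE_FAST n → n=-8. Stack: []
LOAD_FAST_LOAD_FAST n,c → push -8,5. Stack: [-8, 5]
BINARY_OP & → -8 & 5 = 0. Stack: [0]
RETURN_VALUE → return 0.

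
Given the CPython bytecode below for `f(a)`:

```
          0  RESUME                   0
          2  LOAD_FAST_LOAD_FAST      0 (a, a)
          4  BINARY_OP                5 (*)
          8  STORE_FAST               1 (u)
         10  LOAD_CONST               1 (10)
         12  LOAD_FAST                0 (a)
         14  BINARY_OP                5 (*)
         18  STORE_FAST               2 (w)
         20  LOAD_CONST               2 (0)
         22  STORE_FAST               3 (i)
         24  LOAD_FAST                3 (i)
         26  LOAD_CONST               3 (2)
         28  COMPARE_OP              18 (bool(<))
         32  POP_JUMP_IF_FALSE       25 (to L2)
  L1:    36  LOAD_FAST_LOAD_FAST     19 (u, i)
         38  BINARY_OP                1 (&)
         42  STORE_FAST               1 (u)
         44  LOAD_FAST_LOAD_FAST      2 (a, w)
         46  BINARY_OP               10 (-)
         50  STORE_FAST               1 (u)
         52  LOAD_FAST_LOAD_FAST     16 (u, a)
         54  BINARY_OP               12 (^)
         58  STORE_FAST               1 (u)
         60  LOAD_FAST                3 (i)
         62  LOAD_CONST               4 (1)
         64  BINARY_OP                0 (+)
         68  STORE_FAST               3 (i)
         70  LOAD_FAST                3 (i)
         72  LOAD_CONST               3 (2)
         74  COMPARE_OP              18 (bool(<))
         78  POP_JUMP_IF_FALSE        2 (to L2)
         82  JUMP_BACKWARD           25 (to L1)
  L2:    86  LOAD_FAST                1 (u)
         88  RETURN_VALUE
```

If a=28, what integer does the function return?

LOAD_FAST_LOAD_FAST a,a → push 28,28. Stack: [28, 28]
BINARY_OP * → 28 * 28 = 784. Stack: [784]
STORE_FAST u → u=784. Stack: []
LOAD_CONST → push 10. Stack: [10]
LOAD_FAST a → push 28. Stack: [10, 28]
BINARY_OP * → 10 * 28 = 280. Stack: [280]
STORE_FAST w → w=280. Stack: []
LOAD_CONST → push 0. Stack: [0]
STORE_FAST i → i=0. Stack: []
LOAD_FAST i → push 0. Stack: [0]
LOAD_CONST → push 2. Stack: [0, 2]
COMPARE_OP bool(<) → 0 vs 2 = True. Stack: [True]
POP_JUMP_IF_FALSE → pop True; no jump. Stack: []
LOAD_FAST_LOAD_FAST u,i → push 784,0. Stack: [784, 0]
BINARY_OP & → 784 & 0 = 0. Stack: [0]
STORE_FAST u → u=0. Stack: []
LOAD_FAST_LOAD_FAST a,w → push 28,280. Stack: [28, 280]
BINARY_OP - → 28 - 280 = -252. Stack: [-252]
STORE_FAST u → u=-252. Stack: []
LOAD_FAST_LOAD_FAST u,a → push -252,28. Stack: [-252, 28]
BINARY_OP ^ → -252 ^ 28 = -232. Stack: [-232]
STORE_FAST u → u=-232. Stack: []
LOAD_FAST i → push 0. Stack: [0]
LOAD_CONST → push 1. Stack: [0, 1]
BINARY_OP + → 0 + 1 = 1. Stack: [1]
STORE_FAST i → i=1. Stack: []
LOAD_FAST i → push 1. Stack: [1]
LOAD_CONST → push 2. Stack: [1, 2]
COMPARE_OP bool(<) → 1 vs 2 = True. Stack: [True]
POP_JUMP_IF_FALSE → pop True; no jump. Stack: []
LOAD_FAST_LOAD_FAST u,i → push -232,1. Stack: [-232, 1]
BINARY_OP & → -232 & 1 = 0. Stack: [0]
STORE_FAST u → u=0. Stack: []
LOAD_FAST_LOAD_FAST a,w → push 28,280. Stack: [28, 280]
BINARY_OP - → 28 - 280 = -252. Stack: [-252]
STORE_FAST u → u=-252. Stack: []
LOAD_FAST_LOAD_FAST u,a → push -252,28. Stack: [-252, 28]
BINARY_OP ^ → -252 ^ 28 = -232. Stack: [-232]
STORE_FAST u → u=-232. Stack: []
LOAD_FAST i → push 1. Stack: [1]
LOAD_CONST → push 1. Stack: [1, 1]
BINARY_OP + → 1 + 1 = 2. Stack: [2]
STORE_FAST i → i=2. Stack: []
LOAD_FAST i → push 2. Stack: [2]
LOAD_CONST → push 2. Stack: [2, 2]
COMPARE_OP bool(<) → 2 vs 2 = False. Stack: [False]
POP_JUMP_IF_FALSE → pop False; jump. Stack: []
LOAD_FAST u → push -232. Stack: [-232]
RETURN_VALUE → return -232.

-232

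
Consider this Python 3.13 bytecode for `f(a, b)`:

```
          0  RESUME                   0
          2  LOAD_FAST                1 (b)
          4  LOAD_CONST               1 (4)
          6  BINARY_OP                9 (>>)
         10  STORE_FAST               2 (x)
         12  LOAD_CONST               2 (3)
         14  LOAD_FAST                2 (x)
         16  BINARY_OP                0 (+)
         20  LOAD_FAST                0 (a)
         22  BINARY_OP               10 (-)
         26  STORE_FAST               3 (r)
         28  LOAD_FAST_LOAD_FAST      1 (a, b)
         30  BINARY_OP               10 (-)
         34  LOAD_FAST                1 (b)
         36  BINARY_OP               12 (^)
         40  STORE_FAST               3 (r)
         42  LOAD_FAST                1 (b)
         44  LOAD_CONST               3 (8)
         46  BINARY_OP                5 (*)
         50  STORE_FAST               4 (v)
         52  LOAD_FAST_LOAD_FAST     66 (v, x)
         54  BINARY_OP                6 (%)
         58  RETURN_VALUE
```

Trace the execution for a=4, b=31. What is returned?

LOAD_FAST b → push 31. Stack: [31]
LOAD_CONST → push 4. Stack: [31, 4]
BINARY_OP >> → 31 >> 4 = 1. Stack: [1]
STORE_FAST x → x=1. Stack: []
LOAD_CONST → push 3. Stack: [3]
LOAD_FAST x → push 1. Stack: [3, 1]
BINARY_OP + → 3 + 1 = 4. Stack: [4]
LOAD_FAST a → push 4. Stack: [4, 4]
BINARY_OP - → 4 - 4 = 0. Stack: [0]
STORE_FAST r → r=0. Stack: []
LOAD_FAST_LOAD_FAST a,b → push 4,31. Stack: [4, 31]
BINARY_OP - → 4 - 31 = -27. Stack: [-27]
LOAD_FAST b → push 31. Stack: [-27, 31]
BINARY_OP ^ → -27 ^ 31 = -6. Stack: [-6]
STORE_FAST r → r=-6. Stack: []
LOAD_FAST b → push 31. Stack: [31]
LOAD_CONST → push 8. Stack: [31, 8]
BINARY_OP * → 31 * 8 = 248. Stack: [248]
STORE_FAST v → v=248. Stack: []
LOAD_FAST_LOAD_FAST v,x → push 248,1. Stack: [248, 1]
BINARY_OP % → 248 % 1 = 0. Stack: [0]
RETURN_VALUE → return 0.

0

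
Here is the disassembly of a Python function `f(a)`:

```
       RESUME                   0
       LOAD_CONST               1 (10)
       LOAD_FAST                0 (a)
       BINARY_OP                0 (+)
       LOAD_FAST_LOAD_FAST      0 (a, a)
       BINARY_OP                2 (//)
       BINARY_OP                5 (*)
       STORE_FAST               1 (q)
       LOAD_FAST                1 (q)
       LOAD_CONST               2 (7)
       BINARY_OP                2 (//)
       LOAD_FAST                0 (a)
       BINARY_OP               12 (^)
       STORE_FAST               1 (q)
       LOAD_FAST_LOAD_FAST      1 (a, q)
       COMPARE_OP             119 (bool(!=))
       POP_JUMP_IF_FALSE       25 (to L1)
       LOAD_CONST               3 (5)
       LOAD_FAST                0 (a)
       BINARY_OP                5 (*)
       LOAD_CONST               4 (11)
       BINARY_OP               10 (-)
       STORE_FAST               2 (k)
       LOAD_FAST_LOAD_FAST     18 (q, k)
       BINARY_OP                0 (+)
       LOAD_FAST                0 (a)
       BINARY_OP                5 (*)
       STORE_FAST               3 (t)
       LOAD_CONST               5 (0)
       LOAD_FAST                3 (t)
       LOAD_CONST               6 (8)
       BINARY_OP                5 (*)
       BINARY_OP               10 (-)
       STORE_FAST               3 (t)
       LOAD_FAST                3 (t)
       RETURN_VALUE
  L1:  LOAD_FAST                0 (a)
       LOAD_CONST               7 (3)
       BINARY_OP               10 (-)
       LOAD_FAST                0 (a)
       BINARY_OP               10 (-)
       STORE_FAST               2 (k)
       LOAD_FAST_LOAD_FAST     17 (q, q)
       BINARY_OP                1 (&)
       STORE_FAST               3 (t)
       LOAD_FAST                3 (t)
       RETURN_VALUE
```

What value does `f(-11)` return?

LOAD_CONST → push 10. Stack: [10]
LOAD_FAST a → push -11. Stack: [10, -11]
BINARY_OP + → 10 + -11 = -1. Stack: [-1]
LOAD_FAST_LOAD_FAST a,a → push -11,-11. Stack: [-1, -11, -11]
BINARY_OP // → -11 // -11 = 1. Stack: [-1, 1]
BINARY_OP * → -1 * 1 = -1. Stack: [-1]
STORE_FAST q → q=-1. Stack: []
LOAD_FAST q → push -1. Stack: [-1]
LOAD_CONST → push 7. Stack: [-1, 7]
BINARY_OP // → -1 // 7 = -1. Stack: [-1]
LOAD_FAST a → push -11. Stack: [-1, -11]
BINARY_OP ^ → -1 ^ -11 = 10. Stack: [10]
STORE_FAST q → q=10. Stack: []
LOAD_FAST_LOAD_FAST a,q → push -11,10. Stack: [-11, 10]
COMPARE_OP bool(!=) → -11 vs 10 = True. Stack: [True]
POP_JUMP_IF_FALSE → pop True; no jump. Stack: []
LOAD_CONST → push 5. Stack: [5]
LOAD_FAST a → push -11. Stack: [5, -11]
BINARY_OP * → 5 * -11 = -55. Stack: [-55]
LOAD_CONST → push 11. Stack: [-55, 11]
BINARY_OP - → -55 - 11 = -66. Stack: [-66]
STORE_FAST k → k=-66. Stack: []
LOAD_FAST_LOAD_FAST q,k → push 10,-66. Stack: [10, -66]
BINARY_OP + → 10 + -66 = -56. Stack: [-56]
LOAD_FAST a → push -11. Stack: [-56, -11]
BINARY_OP * → -56 * -11 = 616. Stack: [616]
STORE_FAST t → t=616. Stack: []
LOAD_CONST → push 0. Stack: [0]
LOAD_FAST t → push 616. Stack: [0, 616]
LOAD_CONST → push 8. Stack: [0, 616, 8]
BINARY_OP * → 616 * 8 = 4928. Stack: [0, 4928]
BINARY_OP - → 0 - 4928 = -4928. Stack: [-4928]
STORE_FAST t → t=-4928. Stack: []
LOAD_FAST t → push -4928. Stack: [-4928]
RETURN_VALUE → return -4928.

-4928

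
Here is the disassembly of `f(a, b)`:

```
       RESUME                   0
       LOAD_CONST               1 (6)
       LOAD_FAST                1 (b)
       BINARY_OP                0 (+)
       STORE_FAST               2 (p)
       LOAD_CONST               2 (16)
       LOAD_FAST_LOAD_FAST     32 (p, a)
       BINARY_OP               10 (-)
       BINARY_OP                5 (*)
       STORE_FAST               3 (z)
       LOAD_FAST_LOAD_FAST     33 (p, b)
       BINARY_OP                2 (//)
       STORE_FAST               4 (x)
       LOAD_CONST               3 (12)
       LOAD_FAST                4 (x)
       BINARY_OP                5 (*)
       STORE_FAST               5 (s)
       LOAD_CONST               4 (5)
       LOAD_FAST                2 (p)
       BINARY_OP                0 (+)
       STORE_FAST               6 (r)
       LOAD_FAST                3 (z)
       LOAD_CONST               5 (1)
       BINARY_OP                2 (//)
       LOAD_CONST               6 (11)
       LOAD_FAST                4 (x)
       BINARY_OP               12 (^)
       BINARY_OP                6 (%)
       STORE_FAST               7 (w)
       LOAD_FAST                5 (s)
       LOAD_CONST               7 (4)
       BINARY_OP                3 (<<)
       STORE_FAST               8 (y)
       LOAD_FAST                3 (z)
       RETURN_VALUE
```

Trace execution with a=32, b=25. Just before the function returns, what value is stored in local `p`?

LOAD_CONST → push 6. Stack: [6]
LOAD_FAST b → push 25. Stack: [6, 25]
BINARY_OP + → 6 + 25 = 31. Stack: [31]
STORE_FAST p → p=31. Stack: []
LOAD_CONST → push 16. Stack: [16]
LOAD_FAST_LOAD_FAST p,a → push 31,32. Stack: [16, 31, 32]
BINARY_OP - → 31 - 32 = -1. Stack: [16, -1]
BINARY_OP * → 16 * -1 = -16. Stack: [-16]
STORE_FAST z → z=-16. Stack: []
LOAD_FAST_LOAD_FAST p,b → push 31,25. Stack: [31, 25]
BINARY_OP // → 31 // 25 = 1. Stack: [1]
STORE_FAST x → x=1. Stack: []
LOAD_CONST → push 12. Stack: [12]
LOAD_FAST x → push 1. Stack: [12, 1]
BINARY_OP * → 12 * 1 = 12. Stack: [12]
STORE_FAST s → s=12. Stack: []
LOAD_CONST → push 5. Stack: [5]
LOAD_FAST p → push 31. Stack: [5, 31]
BINARY_OP + → 5 + 31 = 36. Stack: [36]
STORE_FAST r → r=36. Stack: []
LOAD_FAST z → push -16. Stack: [-16]
LOAD_CONST → push 1. Stack: [-16, 1]
BINARY_OP // → -16 // 1 = -16. Stack: [-16]
LOAD_CONST → push 11. Stack: [-16, 11]
LOAD_FAST x → push 1. Stack: [-16, 11, 1]
BINARY_OP ^ → 11 ^ 1 = 10. Stack: [-16, 10]
BINARY_OP % → -16 % 10 = 4. Stack: [4]
STORE_FAST w → w=4. Stack: []
LOAD_FAST s → push 12. Stack: [12]
LOAD_CONST → push 4. Stack: [12, 4]
BINARY_OP << → 12 << 4 = 192. Stack: [192]
STORE_FAST y → y=192. Stack: []
LOAD_FAST z → push -16. Stack: [-16]
RETURN_VALUE → return -16.

31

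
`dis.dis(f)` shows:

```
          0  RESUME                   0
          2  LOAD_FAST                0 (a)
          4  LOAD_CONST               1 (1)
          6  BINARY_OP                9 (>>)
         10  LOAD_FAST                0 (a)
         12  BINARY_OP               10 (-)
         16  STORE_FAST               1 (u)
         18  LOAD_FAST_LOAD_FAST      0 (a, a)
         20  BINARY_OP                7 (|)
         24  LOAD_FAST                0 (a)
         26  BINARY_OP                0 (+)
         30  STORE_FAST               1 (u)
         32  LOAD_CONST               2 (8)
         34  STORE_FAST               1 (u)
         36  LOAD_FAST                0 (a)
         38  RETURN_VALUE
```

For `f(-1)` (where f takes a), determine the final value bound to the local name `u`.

8

LOAD_FAST a → push -1. Stack: [-1]
LOAD_CONST → push 1. Stack: [-1, 1]
BINARY_OP >> → -1 >> 1 = -1. Stack: [-1]
LOAD_FAST a → push -1. Stack: [-1, -1]
BINARY_OP - → -1 - -1 = 0. Stack: [0]
STORE_FAST u → u=0. Stack: []
LOAD_FAST_LOAD_FAST a,a → push -1,-1. Stack: [-1, -1]
BINARY_OP | → -1 | -1 = -1. Stack: [-1]
LOAD_FAST a → push -1. Stack: [-1, -1]
BINARY_OP + → -1 + -1 = -2. Stack: [-2]
STORE_FAST u → u=-2. Stack: []
LOAD_CONST → push 8. Stack: [8]
STORE_FAST u → u=8. Stack: []
LOAD_FAST a → push -1. Stack: [-1]
RETURN_VALUE → return -1.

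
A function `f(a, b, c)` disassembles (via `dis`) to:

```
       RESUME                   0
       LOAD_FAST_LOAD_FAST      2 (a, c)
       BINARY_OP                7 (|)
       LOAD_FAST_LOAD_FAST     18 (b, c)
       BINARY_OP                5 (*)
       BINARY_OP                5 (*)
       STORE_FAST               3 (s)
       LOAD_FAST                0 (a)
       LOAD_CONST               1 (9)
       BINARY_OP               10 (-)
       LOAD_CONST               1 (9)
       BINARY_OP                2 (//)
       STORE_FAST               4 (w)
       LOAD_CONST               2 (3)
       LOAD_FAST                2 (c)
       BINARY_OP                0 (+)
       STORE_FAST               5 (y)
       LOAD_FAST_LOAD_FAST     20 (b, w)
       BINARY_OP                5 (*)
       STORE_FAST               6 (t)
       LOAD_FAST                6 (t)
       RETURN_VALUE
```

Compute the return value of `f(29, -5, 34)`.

-10

LOAD_FAST_LOAD_FAST a,c → push 29,34. Stack: [29, 34]
BINARY_OP | → 29 | 34 = 63. Stack: [63]
LOAD_FAST_LOAD_FAST b,c → push -5,34. Stack: [63, -5, 34]
BINARY_OP * → -5 * 34 = -170. Stack: [63, -170]
BINARY_OP * → 63 * -170 = -10710. Stack: [-10710]
STORE_FAST s → s=-10710. Stack: []
LOAD_FAST a → push 29. Stack: [29]
LOAD_CONST → push 9. Stack: [29, 9]
BINARY_OP - → 29 - 9 = 20. Stack: [20]
LOAD_CONST → push 9. Stack: [20, 9]
BINARY_OP // → 20 // 9 = 2. Stack: [2]
STORE_FAST w → w=2. Stack: []
LOAD_CONST → push 3. Stack: [3]
LOAD_FAST c → push 34. Stack: [3, 34]
BINARY_OP + → 3 + 34 = 37. Stack: [37]
STORE_FAST y → y=37. Stack: []
LOAD_FAST_LOAD_FAST b,w → push -5,2. Stack: [-5, 2]
BINARY_OP * → -5 * 2 = -10. Stack: [-10]
STORE_FAST t → t=-10. Stack: []
LOAD_FAST t → push -10. Stack: [-10]
RETURN_VALUE → return -10.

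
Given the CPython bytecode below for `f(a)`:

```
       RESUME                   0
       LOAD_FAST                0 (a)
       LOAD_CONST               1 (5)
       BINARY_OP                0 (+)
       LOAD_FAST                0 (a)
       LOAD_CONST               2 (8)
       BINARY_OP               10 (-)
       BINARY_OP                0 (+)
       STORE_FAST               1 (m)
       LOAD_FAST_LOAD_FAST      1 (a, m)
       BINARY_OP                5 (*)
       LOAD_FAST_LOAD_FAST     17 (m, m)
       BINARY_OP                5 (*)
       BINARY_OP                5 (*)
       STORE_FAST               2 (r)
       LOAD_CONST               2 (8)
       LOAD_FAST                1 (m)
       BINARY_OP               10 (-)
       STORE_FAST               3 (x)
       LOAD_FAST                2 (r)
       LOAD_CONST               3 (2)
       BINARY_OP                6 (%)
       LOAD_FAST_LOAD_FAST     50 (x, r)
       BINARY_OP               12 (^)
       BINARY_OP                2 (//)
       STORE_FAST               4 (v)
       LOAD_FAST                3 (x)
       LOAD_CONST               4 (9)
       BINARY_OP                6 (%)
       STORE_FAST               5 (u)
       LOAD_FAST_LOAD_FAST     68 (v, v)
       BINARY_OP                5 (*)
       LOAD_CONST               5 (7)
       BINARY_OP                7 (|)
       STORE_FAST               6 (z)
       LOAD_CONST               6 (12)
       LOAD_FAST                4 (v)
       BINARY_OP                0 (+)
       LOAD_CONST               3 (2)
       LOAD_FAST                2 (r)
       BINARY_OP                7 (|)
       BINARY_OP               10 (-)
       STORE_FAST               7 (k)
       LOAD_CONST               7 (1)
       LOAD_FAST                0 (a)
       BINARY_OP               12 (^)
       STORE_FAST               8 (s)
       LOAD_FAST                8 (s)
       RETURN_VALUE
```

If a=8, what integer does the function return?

9

LOAD_FAST a → push 8. Stack: [8]
LOAD_CONST → push 5. Stack: [8, 5]
BINARY_OP + → 8 + 5 = 13. Stack: [13]
LOAD_FAST a → push 8. Stack: [13, 8]
LOAD_CONST → push 8. Stack: [13, 8, 8]
BINARY_OP - → 8 - 8 = 0. Stack: [13, 0]
BINARY_OP + → 13 + 0 = 13. Stack: [13]
STORE_FAST m → m=13. Stack: []
LOAD_FAST_LOAD_FAST a,m → push 8,13. Stack: [8, 13]
BINARY_OP * → 8 * 13 = 104. Stack: [104]
LOAD_FAST_LOAD_FAST m,m → push 13,13. Stack: [104, 13, 13]
BINARY_OP * → 13 * 13 = 169. Stack: [104, 169]
BINARY_OP * → 104 * 169 = 17576. Stack: [17576]
STORE_FAST r → r=17576. Stack: []
LOAD_CONST → push 8. Stack: [8]
LOAD_FAST m → push 13. Stack: [8, 13]
BINARY_OP - → 8 - 13 = -5. Stack: [-5]
STORE_FAST x → x=-5. Stack: []
LOAD_FAST r → push 17576. Stack: [17576]
LOAD_CONST → push 2. Stack: [17576, 2]
BINARY_OP % → 17576 % 2 = 0. Stack: [0]
LOAD_FAST_LOAD_FAST x,r → push -5,17576. Stack: [0, -5, 17576]
BINARY_OP ^ → -5 ^ 17576 = -17581. Stack: [0, -17581]
BINARY_OP // → 0 // -17581 = 0. Stack: [0]
STORE_FAST v → v=0. Stack: []
LOAD_FAST x → push -5. Stack: [-5]
LOAD_CONST → push 9. Stack: [-5, 9]
BINARY_OP % → -5 % 9 = 4. Stack: [4]
STORE_FAST u → u=4. Stack: []
LOAD_FAST_LOAD_FAST v,v → push 0,0. Stack: [0, 0]
BINARY_OP * → 0 * 0 = 0. Stack: [0]
LOAD_CONST → push 7. Stack: [0, 7]
BINARY_OP | → 0 | 7 = 7. Stack: [7]
STORE_FAST z → z=7. Stack: []
LOAD_CONST → push 12. Stack: [12]
LOAD_FAST v → push 0. Stack: [12, 0]
BINARY_OP + → 12 + 0 = 12. Stack: [12]
LOAD_CONST → push 2. Stack: [12, 2]
LOAD_FAST r → push 17576. Stack: [12, 2, 17576]
BINARY_OP | → 2 | 17576 = 17578. Stack: [12, 17578]
BINARY_OP - → 12 - 17578 = -17566. Stack: [-17566]
STORE_FAST k → k=-17566. Stack: []
LOAD_CONST → push 1. Stack: [1]
LOAD_FAST a → push 8. Stack: [1, 8]
BINARY_OP ^ → 1 ^ 8 = 9. Stack: [9]
STORE_FAST s → s=9. Stack: []
LOAD_FAST s → push 9. Stack: [9]
RETURN_VALUE → return 9.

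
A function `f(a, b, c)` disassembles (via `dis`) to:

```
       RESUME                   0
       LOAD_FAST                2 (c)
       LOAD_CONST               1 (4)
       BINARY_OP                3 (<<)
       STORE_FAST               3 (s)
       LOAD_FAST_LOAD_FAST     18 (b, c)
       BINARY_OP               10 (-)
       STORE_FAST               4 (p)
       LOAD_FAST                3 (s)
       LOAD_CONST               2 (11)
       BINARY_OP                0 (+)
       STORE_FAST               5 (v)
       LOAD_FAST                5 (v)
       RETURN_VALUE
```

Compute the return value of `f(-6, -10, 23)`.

LOAD_FAST c → push 23. Stack: [23]
LOAD_CONST → push 4. Stack: [23, 4]
BINARY_OP << → 23 << 4 = 368. Stack: [368]
STORE_FAST s → s=368. Stack: []
LOAD_FAST_LOAD_FAST b,c → push -10,23. Stack: [-10, 23]
BINARY_OP - → -10 - 23 = -33. Stack: [-33]
STORE_FAST p → p=-33. Stack: []
LOAD_FAST s → push 368. Stack: [368]
LOAD_CONST → push 11. Stack: [368, 11]
BINARY_OP + → 368 + 11 = 379. Stack: [379]
STORE_FAST v → v=379. Stack: []
LOAD_FAST v → push 379. Stack: [379]
RETURN_VALUE → return 379.

379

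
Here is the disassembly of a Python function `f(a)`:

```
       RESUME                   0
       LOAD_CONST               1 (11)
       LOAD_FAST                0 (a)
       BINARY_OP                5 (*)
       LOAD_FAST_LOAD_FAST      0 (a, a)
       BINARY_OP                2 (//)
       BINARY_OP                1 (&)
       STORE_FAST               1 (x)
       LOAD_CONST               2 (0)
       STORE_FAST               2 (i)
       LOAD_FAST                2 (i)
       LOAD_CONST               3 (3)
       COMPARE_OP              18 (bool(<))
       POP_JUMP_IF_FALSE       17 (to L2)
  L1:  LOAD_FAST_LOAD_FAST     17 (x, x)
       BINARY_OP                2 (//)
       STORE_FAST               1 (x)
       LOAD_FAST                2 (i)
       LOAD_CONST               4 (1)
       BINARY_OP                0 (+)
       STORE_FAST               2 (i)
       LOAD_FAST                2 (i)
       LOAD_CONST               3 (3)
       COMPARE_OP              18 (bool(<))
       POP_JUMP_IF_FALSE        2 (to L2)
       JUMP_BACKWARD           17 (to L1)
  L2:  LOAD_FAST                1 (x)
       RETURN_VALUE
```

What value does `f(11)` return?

1

LOAD_CONST → push 11. Stack: [11]
LOAD_FAST a → push 11. Stack: [11, 11]
BINARY_OP * → 11 * 11 = 121. Stack: [121]
LOAD_FAST_LOAD_FAST a,a → push 11,11. Stack: [121, 11, 11]
BINARY_OP // → 11 // 11 = 1. Stack: [121, 1]
BINARY_OP & → 121 & 1 = 1. Stack: [1]
STORE_FAST x → x=1. Stack: []
LOAD_CONST → push 0. Stack: [0]
STORE_FAST i → i=0. Stack: []
LOAD_FAST i → push 0. Stack: [0]
LOAD_CONST → push 3. Stack: [0, 3]
COMPARE_OP bool(<) → 0 vs 3 = True. Stack: [True]
POP_JUMP_IF_FALSE → pop True; no jump. Stack: []
LOAD_FAST_LOAD_FAST x,x → push 1,1. Stack: [1, 1]
BINARY_OP // → 1 // 1 = 1. Stack: [1]
STORE_FAST x → x=1. Stack: []
LOAD_FAST i → push 0. Stack: [0]
LOAD_CONST → push 1. Stack: [0, 1]
BINARY_OP + → 0 + 1 = 1. Stack: [1]
STORE_FAST i → i=1. Stack: []
LOAD_FAST i → push 1. Stack: [1]
LOAD_CONST → push 3. Stack: [1, 3]
COMPARE_OP bool(<) → 1 vs 3 = True. Stack: [True]
POP_JUMP_IF_FALSE → pop True; no jump. Stack: []
LOAD_FAST_LOAD_FAST x,x → push 1,1. Stack: [1, 1]
BINARY_OP // → 1 // 1 = 1. Stack: [1]
STORE_FAST x → x=1. Stack: []
LOAD_FAST i → push 1. Stack: [1]
LOAD_CONST → push 1. Stack: [1, 1]
BINARY_OP + → 1 + 1 = 2. Stack: [2]
STORE_FAST i → i=2. Stack: []
LOAD_FAST i → push 2. Stack: [2]
LOAD_CONST → push 3. Stack: [2, 3]
COMPARE_OP bool(<) → 2 vs 3 = True. Stack: [True]
POP_JUMP_IF_FALSE → pop True; no jump. Stack: []
LOAD_FAST_LOAD_FAST x,x → push 1,1. Stack: [1, 1]
BINARY_OP // → 1 // 1 = 1. Stack: [1]
STORE_FAST x → x=1. Stack: []
LOAD_FAST i → push 2. Stack: [2]
LOAD_CONST → push 1. Stack: [2, 1]
BINARY_OP + → 2 + 1 = 3. Stack: [3]
STORE_FAST i → i=3. Stack: []
LOAD_FAST i → push 3. Stack: [3]
LOAD_CONST → push 3. Stack: [3, 3]
COMPARE_OP bool(<) → 3 vs 3 = False. Stack: [False]
POP_JUMP_IF_FALSE → pop False; jump. Stack: []
LOAD_FAST x → push 1. Stack: [1]
RETURN_VALUE → return 1.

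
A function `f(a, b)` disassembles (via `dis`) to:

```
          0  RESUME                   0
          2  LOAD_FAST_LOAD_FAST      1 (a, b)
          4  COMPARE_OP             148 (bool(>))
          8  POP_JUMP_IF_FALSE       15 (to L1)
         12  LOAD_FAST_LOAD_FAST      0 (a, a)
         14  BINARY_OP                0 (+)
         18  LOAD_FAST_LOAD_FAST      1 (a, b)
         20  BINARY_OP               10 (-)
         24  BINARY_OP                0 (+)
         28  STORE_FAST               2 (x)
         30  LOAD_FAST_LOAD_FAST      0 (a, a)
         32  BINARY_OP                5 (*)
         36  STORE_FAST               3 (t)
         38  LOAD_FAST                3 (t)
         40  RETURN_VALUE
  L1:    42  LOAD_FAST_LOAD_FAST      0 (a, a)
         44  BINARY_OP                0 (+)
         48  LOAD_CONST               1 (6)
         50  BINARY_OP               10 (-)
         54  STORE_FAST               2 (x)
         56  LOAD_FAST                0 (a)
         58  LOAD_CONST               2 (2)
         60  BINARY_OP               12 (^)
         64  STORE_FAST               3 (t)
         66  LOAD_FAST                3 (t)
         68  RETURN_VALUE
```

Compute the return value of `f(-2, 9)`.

LOAD_FAST_LOAD_FAST a,b → push -2,9. Stack: [-2, 9]
COMPARE_OP bool(>) → -2 vs 9 = False. Stack: [False]
POP_JUMP_IF_FALSE → pop False; jump. Stack: []
LOAD_FAST_LOAD_FAST a,a → push -2,-2. Stack: [-2, -2]
BINARY_OP + → -2 + -2 = -4. Stack: [-4]
LOAD_CONST → push 6. Stack: [-4, 6]
BINARY_OP - → -4 - 6 = -10. Stack: [-10]
STORE_FAST x → x=-10. Stack: []
LOAD_FAST a → push -2. Stack: [-2]
LOAD_CONST → push 2. Stack: [-2, 2]
BINARY_OP ^ → -2 ^ 2 = -4. Stack: [-4]
STORE_FAST t → t=-4. Stack: []
LOAD_FAST t → push -4. Stack: [-4]
RETURN_VALUE → return -4.

-4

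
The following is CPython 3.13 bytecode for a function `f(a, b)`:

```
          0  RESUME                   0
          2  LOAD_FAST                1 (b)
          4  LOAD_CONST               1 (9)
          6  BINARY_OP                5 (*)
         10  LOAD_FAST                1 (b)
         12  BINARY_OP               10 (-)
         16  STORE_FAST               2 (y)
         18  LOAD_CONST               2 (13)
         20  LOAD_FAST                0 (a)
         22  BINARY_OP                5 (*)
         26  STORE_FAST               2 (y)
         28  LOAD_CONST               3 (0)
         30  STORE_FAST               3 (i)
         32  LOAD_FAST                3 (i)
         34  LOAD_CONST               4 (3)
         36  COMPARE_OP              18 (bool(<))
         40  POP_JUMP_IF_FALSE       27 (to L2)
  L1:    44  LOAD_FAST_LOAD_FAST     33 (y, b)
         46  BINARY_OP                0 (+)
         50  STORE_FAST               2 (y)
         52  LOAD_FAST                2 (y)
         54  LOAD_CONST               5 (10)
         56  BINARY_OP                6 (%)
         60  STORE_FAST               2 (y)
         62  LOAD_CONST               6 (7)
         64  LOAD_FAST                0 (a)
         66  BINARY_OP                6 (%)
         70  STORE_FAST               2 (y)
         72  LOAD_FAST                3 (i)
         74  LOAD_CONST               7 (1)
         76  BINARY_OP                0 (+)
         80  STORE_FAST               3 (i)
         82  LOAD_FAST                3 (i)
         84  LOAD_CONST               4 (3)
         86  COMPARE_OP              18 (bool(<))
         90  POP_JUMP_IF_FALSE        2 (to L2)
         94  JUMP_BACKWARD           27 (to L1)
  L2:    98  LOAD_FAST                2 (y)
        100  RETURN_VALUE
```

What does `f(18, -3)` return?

LOAD_FAST b → push -3
LOAD_CONST → push 9
BINARY_OP * → -3 * 9 = -27
LOAD_FAST b → push -3
BINARY_OP - → -27 - -3 = -24
STORE_FAST y → y=-24
LOAD_CONST → push 13
LOAD_FAST a → push 18
BINARY_OP * → 13 * 18 = 234
STORE_FAST y → y=234
LOAD_CONST → push 0
STORE_FAST i → i=0
LOAD_FAST i → push 0
LOAD_CONST → push 3
COMPARE_OP bool(<) → 0 vs 3 = True
POP_JUMP_IF_FALSE → pop True; no jump
LOAD_FAST_LOAD_FAST y,b → push 234,-3
BINARY_OP + → 234 + -3 = 231
STORE_FAST y → y=231
LOAD_FAST y → push 231
LOAD_CONST → push 10
BINARY_OP % → 231 % 10 = 1
STORE_FAST y → y=1
LOAD_CONST → push 7
LOAD_FAST a → push 18
BINARY_OP % → 7 % 18 = 7
STORE_FAST y → y=7
LOAD_FAST i → push 0
LOAD_CONST → push 1
BINARY_OP + → 0 + 1 = 1
STORE_FAST i → i=1
LOAD_FAST i → push 1
LOAD_CONST → push 3
COMPARE_OP bool(<) → 1 vs 3 = True
POP_JUMP_IF_FALSE → pop True; no jump
LOAD_FAST_LOAD_FAST y,b → push 7,-3
BINARY_OP + → 7 + -3 = 4
STORE_FAST y → y=4
LOAD_FAST y → push 4
LOAD_CONST → push 10
BINARY_OP % → 4 % 10 = 4
STORE_FAST y → y=4
LOAD_CONST → push 7
LOAD_FAST a → push 18
BINARY_OP % → 7 % 18 = 7
STORE_FAST y → y=7
LOAD_FAST i → push 1
LOAD_CONST → push 1
BINARY_OP + → 1 + 1 = 2
STORE_FAST i → i=2
LOAD_FAST i → push 2
LOAD_CONST → push 3
COMPARE_OP bool(<) → 2 vs 3 = True
POP_JUMP_IF_FALSE → pop True; no jump
LOAD_FAST_LOAD_FAST y,b → push 7,-3
BINARY_OP + → 7 + -3 = 4
STORE_FAST y → y=4
LOAD_FAST y → push 4
LOAD_CONST → push 10
BINARY_OP % → 4 % 10 = 4
STORE_FAST y → y=4
LOAD_CONST → push 7
LOAD_FAST a → push 18
BINARY_OP % → 7 % 18 = 7
STORE_FAST y → y=7
LOAD_FAST i → push 2
LOAD_CONST → push 1
BINARY_OP + → 2 + 1 = 3
STORE_FAST i → i=3
LOAD_FAST i → push 3
LOAD_CONST → push 3
COMPARE_OP bool(<) → 3 vs 3 = False
POP_JUMP_IF_FALSE → pop False; jump
LOAD_FAST y → push 7
RETURN_VALUE → return 7.

7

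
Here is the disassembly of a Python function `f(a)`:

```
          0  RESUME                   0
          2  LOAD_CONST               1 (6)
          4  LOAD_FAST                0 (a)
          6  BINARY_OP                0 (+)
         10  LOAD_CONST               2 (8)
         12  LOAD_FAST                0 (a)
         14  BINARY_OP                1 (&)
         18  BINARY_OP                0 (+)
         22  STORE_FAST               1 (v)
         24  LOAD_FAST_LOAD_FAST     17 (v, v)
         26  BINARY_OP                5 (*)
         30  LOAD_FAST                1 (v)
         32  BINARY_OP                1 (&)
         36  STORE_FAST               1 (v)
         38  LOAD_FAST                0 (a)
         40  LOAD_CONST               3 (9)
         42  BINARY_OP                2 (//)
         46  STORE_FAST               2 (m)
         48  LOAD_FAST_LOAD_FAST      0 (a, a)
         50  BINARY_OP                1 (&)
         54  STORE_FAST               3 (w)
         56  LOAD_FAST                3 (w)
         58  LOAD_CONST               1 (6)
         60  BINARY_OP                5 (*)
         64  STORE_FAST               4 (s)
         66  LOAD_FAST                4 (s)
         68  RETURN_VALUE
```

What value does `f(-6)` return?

-36

LOAD_CONST → push 6. Stack: [6]
LOAD_FAST a → push -6. Stack: [6, -6]
BINARY_OP + → 6 + -6 = 0. Stack: [0]
LOAD_CONST → push 8. Stack: [0, 8]
LOAD_FAST a → push -6. Stack: [0, 8, -6]
BINARY_OP & → 8 & -6 = 8. Stack: [0, 8]
BINARY_OP + → 0 + 8 = 8. Stack: [8]
STORE_FAST v → v=8. Stack: []
LOAD_FAST_LOAD_FAST v,v → push 8,8. Stack: [8, 8]
BINARY_OP * → 8 * 8 = 64. Stack: [64]
LOAD_FAST v → push 8. Stack: [64, 8]
BINARY_OP & → 64 & 8 = 0. Stack: [0]
STORE_FAST v → v=0. Stack: []
LOAD_FAST a → push -6. Stack: [-6]
LOAD_CONST → push 9. Stack: [-6, 9]
BINARY_OP // → -6 // 9 = -1. Stack: [-1]
STORE_FAST m → m=-1. Stack: []
LOAD_FAST_LOAD_FAST a,a → push -6,-6. Stack: [-6, -6]
BINARY_OP & → -6 & -6 = -6. Stack: [-6]
STORE_FAST w → w=-6. Stack: []
LOAD_FAST w → push -6. Stack: [-6]
LOAD_CONST → push 6. Stack: [-6, 6]
BINARY_OP * → -6 * 6 = -36. Stack: [-36]
STORE_FAST s → s=-36. Stack: []
LOAD_FAST s → push -36. Stack: [-36]
RETURN_VALUE → return -36.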